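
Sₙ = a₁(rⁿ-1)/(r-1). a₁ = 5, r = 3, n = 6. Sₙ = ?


Sₙ = 5×(3^6 - 1)/(3 - 1)
= 5×(729 - 1)/2
= 5×728/2
= 1820

S_6 = 1820


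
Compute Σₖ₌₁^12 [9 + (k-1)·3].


aₙ = 9 + (12-1)×3 = 42
Sₙ = n(a₁+aₙ)/2 = 12×(9+42)/2
= 12×51/2 = 306

S_12 = 306


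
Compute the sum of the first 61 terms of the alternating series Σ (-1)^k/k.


S = -1 + 1/2 - 1/3 + 1/4 - 1/5 + 1/6 - 1/7 + 1/8 ± ...
= -0.7013
(Full series converges to -ln(2) ≈ -0.6931)

S_61 = -0.7013


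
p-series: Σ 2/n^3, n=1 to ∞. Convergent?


p-series test: Σ c/n^p converges if p > 1, diverges if p ≤ 1 (constant c > 0 doesn't affect convergence).
p = 3
3 > 1 → CONVERGES

Converges (p = 3 > 1)


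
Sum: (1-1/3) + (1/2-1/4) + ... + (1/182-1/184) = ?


Telescoping with gap 2: two head and two tail terms survive.
= (1 + 1/2) - (1/183 + 1/184)
= 3/2 - 1/183 - 1/184 = 50141/33672

Sum = 50141/33672


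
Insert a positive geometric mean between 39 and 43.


GM = √(39×43) = √1677 = 40.9512

GM = 40.9512


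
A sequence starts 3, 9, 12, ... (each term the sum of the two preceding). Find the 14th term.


Computing iteratively: 3, 9, 12, 21, 33, 54, 87, 141, 228, 369, 597, 966, ...
a_14 = 2529

a_14 = 2529


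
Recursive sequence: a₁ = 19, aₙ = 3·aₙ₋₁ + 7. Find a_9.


Computing step by step:
a_1 = 19
a_2 = 64
a_3 = 199
a_4 = 604
a_5 = 1819
a_6 = 5464
a_7 = 16399
a_8 = 49204
a_9 = 147619


a_9 = 147619


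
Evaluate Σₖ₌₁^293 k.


n(n+1)/2 = 293×294/2 = 86142/2 = 43071

Σk = 43071


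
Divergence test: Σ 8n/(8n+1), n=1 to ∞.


lim(n→∞) 8n/(8n+1) = 8/8 = 1  (divide numerator and denominator by n)
lim aₙ = 1 ≠ 0 → series DIVERGES

Diverges (lim aₙ = 1 ≠ 0)


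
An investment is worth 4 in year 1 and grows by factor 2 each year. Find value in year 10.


aₙ = a₁·r^(n-1)
= 4×2^9
= 4×512
= 2048

a_10 = 2048


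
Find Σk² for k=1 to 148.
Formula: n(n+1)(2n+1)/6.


n = 148
n(n+1)(2n+1)/6 = 148×149×297/6
= 6549444/6 = 1091574

Σk² = 1091574


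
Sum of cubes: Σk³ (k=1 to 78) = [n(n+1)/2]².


n(n+1)/2 = 78×79/2 = 3081
Σk³ = 3081² = 9492561

Σk³ = 9492561


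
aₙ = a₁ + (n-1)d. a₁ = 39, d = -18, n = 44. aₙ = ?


aₙ = a₁ + (n-1)d
= 39 + (44-1)×-18
= 39 - 774
= -735

a_44 = -735


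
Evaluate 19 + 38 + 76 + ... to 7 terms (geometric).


Sₙ = 19×(2^7 - 1)/(2 - 1)
= 19×(128 - 1)/1
= 19×127/1
= 2413

S_7 = 2413


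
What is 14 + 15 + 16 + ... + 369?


Σₖ₌14^369 k = Σₖ₌₁^369 k − Σₖ₌₁^13 k
= 369·370/2 − 13·14/2
= 68265 − 91 = 68174

Σk = 68174


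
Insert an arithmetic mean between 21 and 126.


AM = (21 + 126)/2 = 147/2 = 73.5

AM = 73.5


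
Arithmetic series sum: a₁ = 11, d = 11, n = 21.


aₙ = 11 + (21-1)×11 = 231
Sₙ = n(a₁+aₙ)/2 = 21×(11+231)/2
= 21×242/2 = 2541

S_21 = 2541


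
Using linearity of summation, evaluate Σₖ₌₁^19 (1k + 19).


Σ(1k+19) = 1·Σk + 19·n
= 1·190 + 19·19
= 190 + 361 = 551

Σ = 551


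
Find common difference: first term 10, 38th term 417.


d = (aₙ - a₁)/(n-1)
= (417 - 10)/(38-1)
= 407/37 = 11

d = 11


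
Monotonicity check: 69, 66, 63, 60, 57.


Differences: -3, -3, -3, -3
All differences < 0 → strictly DECREASING

Monotonically decreasing


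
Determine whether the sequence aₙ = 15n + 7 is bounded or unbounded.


aₙ = 15n + 7 → as n→∞, aₙ→∞
No finite upper bound exists
The sequence is UNBOUNDED

Unbounded (aₙ → ∞ as n → ∞)


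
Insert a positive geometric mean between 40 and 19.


GM = √(40×19) = √760 = 27.5681

GM = 27.5681


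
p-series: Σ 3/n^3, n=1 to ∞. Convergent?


p-series test: Σ c/n^p converges if p > 1, diverges if p ≤ 1 (constant c > 0 doesn't affect convergence).
p = 3
3 > 1 → CONVERGES

Converges (p = 3 > 1)


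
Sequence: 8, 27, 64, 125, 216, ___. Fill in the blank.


Pattern: perfect cubes: n³
Terms: 8, 27, 64, 125, 216
Next term = 343

Next term = 343


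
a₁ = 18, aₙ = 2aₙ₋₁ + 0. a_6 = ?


Computing step by step:
a_1 = 18
a_2 = 36
a_3 = 72
a_4 = 144
a_5 = 288
a_6 = 576


a_6 = 576


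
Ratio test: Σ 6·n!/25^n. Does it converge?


aₙ = 6·n!/25^n
a_{n+1}/aₙ = (n+1)!/25^(n+1) × 25^n/n!  (constant 6 cancels)
= (n+1)/25
L = lim(n→∞) (n+1)/25 = ∞
L > 1 → series DIVERGES

Diverges (ratio test: L = ∞ > 1)


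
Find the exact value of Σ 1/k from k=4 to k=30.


Σₖ₌4^30 1/k = 1/4 + 1/5 + 1/6 + ... + 1/30
= 5034685298347/2329089562800
≈ 2.1617

Sum = 5034685298347/2329089562800 ≈ 2.1617


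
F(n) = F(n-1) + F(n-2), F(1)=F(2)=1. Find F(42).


Fibonacci sequence: 1, 1, 2, 3, 5, 8, 13, 21, 34, 55, 89, ...
F(42) = 267914296

F(42) = 267914296


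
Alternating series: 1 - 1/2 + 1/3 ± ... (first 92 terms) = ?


S = 1 - 1/2 + 1/3 - 1/4 + 1/5 - 1/6 + 1/7 - 1/8 ± ...
= 0.6877
(Full series converges to +ln(2) ≈ +0.6931)

S_92 = 0.6877


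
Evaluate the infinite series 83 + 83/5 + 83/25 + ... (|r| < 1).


S∞ = a₁/(1-r) = 83/(1 - 1/5)
= 83/(4/5)
= 415/4

S∞ = 415/4


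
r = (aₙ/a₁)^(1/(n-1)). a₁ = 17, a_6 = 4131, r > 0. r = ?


r^(n-1) = aₙ/a₁
r^5 = 4131/17 = 243
r = 243^(1/5)
= 3

r = 3


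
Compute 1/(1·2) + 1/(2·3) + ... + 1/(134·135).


1/(k(k+1)) = 1/k - 1/(k+1) (partial fractions)
Telescoping: Σ = 1 - 1/135 = 134/135

Sum = 134/135


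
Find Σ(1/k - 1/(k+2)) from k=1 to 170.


Telescoping with gap 2: two head and two tail terms survive.
= (1 + 1/2) - (1/171 + 1/172)
= 3/2 - 1/171 - 1/172 = 43775/29412

Sum = 43775/29412


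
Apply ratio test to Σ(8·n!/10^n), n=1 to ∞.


aₙ = 8·n!/10^n
a_{n+1}/aₙ = (n+1)!/10^(n+1) × 10^n/n!  (constant 8 cancels)
= (n+1)/10
L = lim(n→∞) (n+1)/10 = ∞
L > 1 → series DIVERGES

Diverges (ratio test: L = ∞ > 1)


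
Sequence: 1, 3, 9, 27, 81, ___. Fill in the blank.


Pattern: geometric (r=3)
Terms: 1, 3, 9, 27, 81
Next term = 243

Next term = 243


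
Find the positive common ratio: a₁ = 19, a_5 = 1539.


r^(n-1) = aₙ/a₁
r^4 = 1539/19 = 81
r = 81^(1/4)
= ±3; taking r > 0 gives r = 3

r = 3


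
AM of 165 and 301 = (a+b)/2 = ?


AM = (165 + 301)/2 = 466/2 = 233

AM = 233


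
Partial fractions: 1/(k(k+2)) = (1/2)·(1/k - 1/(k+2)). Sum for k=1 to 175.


1/(k(k+2)) = (1/2)·(1/k - 1/(k+2)) (partial fractions)
Telescoping: Σ = (1/2)·(1 + 1/2 - 1/176 - 1/177) = 46375/62304

Sum = 46375/62304


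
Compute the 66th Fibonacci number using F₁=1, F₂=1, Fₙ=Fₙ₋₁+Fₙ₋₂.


Fibonacci sequence: 1, 1, 2, 3, 5, 8, 13, 21, 34, 55, 89, ...
F(66) = 27777890035288

F(66) = 27777890035288


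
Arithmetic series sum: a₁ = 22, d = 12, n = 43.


aₙ = 22 + (43-1)×12 = 526
Sₙ = n(a₁+aₙ)/2 = 43×(22+526)/2
= 43×548/2 = 11782

S_43 = 11782


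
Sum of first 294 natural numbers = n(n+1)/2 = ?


n(n+1)/2 = 294×295/2 = 86730/2 = 43365

Σk = 43365


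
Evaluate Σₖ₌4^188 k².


Σₖ₌4^188 k² = Σₖ₌₁^188 k² − Σₖ₌₁^3 k²
= 188·189·377/6 − 3·4·7/6
= 2232594 − 14 = 2232580

Σk² = 2232580


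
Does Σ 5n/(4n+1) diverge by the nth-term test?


lim(n→∞) 5n/(4n+1) = 5/4 = 5/4  (divide numerator and denominator by n)
lim aₙ = 5/4 ≠ 0 → series DIVERGES

Diverges (lim aₙ = 5/4 ≠ 0)


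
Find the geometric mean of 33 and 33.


GM = √(33×33) = √1089 = 33

GM = 33


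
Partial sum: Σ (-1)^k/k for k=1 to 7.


S = -1 + 1/2 - 1/3 + 1/4 - 1/5 + 1/6 - 1/7
= -0.7595
(Full series converges to -ln(2) ≈ -0.6931)

S_7 = -0.7595


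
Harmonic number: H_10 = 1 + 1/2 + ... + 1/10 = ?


H_10 = 1/1 + 1/2 + 1/3 + 1/4 + 1/5 + 1/6 + 1/7 + 1/8 + 1/9 + 1/10
= 7381/2520
≈ 2.929

H_10 = 7381/2520 ≈ 2.929


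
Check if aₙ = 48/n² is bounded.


a₁ = 48, a₂ = 48/4, a₃ = 48/9, ...
0 < aₙ ≤ 48 for all n ≥ 1
The sequence IS bounded

Bounded (0 < aₙ ≤ 48)


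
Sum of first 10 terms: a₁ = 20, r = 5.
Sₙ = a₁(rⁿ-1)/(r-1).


Sₙ = 20×(5^10 - 1)/(5 - 1)
= 20×(9765625 - 1)/4
= 20×9765624/4
= 48828120

S_10 = 48828120


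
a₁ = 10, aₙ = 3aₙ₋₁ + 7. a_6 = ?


Computing step by step:
a_1 = 10
a_2 = 37
a_3 = 118
a_4 = 361
a_5 = 1090
a_6 = 3277


a_6 = 3277


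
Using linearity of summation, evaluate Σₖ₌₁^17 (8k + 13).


Σ(8k+13) = 8·Σk + 13·n
= 8·153 + 13·17
= 1224 + 221 = 1445

Σ = 1445


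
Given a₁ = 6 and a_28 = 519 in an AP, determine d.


d = (aₙ - a₁)/(n-1)
= (519 - 6)/(28-1)
= 513/27 = 19

d = 19


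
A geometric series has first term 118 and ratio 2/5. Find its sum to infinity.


S∞ = a₁/(1-r) = 118/(1 - 2/5)
= 118/(3/5)
= 590/3

S∞ = 590/3


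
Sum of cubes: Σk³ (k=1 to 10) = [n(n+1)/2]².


n(n+1)/2 = 10×11/2 = 55
Σk³ = 55² = 3025

Σk³ = 3025


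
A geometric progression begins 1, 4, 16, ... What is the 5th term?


aₙ = a₁·r^(n-1)
= 1×4^4
= 1×256
= 256

a_5 = 256


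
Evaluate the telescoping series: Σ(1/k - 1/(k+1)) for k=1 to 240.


Telescoping: adjacent terms cancel.
= 1/1 - 1/241
= 1 - 1/241 = 240/241

Sum = 240/241


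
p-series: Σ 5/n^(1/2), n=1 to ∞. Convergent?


p-series test: Σ c/n^p converges if p > 1, diverges if p ≤ 1 (constant c > 0 doesn't affect convergence).
p = 1/2
1/2 ≤ 1 → DIVERGES

Diverges (p = 1/2 ≤ 1)


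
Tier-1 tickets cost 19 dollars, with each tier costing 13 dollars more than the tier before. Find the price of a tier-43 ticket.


aₙ = a₁ + (n-1)d
= 19 + (43-1)×13
= 19 + 546
= 565

a_43 = 565


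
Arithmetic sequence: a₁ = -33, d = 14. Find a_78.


aₙ = a₁ + (n-1)d
= -33 + (78-1)×14
= -33 + 1078
= 1045

a_78 = 1045


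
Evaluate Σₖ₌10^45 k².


Σₖ₌10^45 k² = Σₖ₌₁^45 k² − Σₖ₌₁^9 k²
= 45·46·91/6 − 9·10·19/6
= 31395 − 285 = 31110

Σk² = 31110


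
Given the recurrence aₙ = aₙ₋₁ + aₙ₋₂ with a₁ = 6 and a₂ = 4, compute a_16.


Computing iteratively: 6, 4, 10, 14, 24, 38, 62, 100, 162, 262, 424, 686, ...
a_16 = 4702

a_16 = 4702


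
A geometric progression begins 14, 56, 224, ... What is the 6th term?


aₙ = a₁·r^(n-1)
= 14×4^5
= 14×1024
= 14336

a_6 = 14336


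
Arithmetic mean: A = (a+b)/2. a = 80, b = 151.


AM = (80 + 151)/2 = 231/2 = 115.5

AM = 115.5


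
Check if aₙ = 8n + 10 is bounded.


aₙ = 8n + 10 → as n→∞, aₙ→∞
No finite upper bound exists
The sequence is UNBOUNDED

Unbounded (aₙ → ∞ as n → ∞)


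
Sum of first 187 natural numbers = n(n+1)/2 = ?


n(n+1)/2 = 187×188/2 = 35156/2 = 17578

Σk = 17578


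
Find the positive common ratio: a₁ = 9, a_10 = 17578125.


r^(n-1) = aₙ/a₁
r^9 = 17578125/9 = 1953125
r = 1953125^(1/9)
= 5

r = 5


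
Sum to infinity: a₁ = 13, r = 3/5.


S∞ = a₁/(1-r) = 13/(1 - 3/5)
= 13/(2/5)
= 65/2

S∞ = 65/2


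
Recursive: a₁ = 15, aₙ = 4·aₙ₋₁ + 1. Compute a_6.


Computing step by step:
a_1 = 15
a_2 = 61
a_3 = 245
a_4 = 981
a_5 = 3925
a_6 = 15701


a_6 = 15701


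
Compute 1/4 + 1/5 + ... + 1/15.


Σₖ₌4^15 1/k = 1/4 + 1/5 + 1/6 + ... + 1/15
= 535097/360360
≈ 1.4849

Sum = 535097/360360 ≈ 1.4849


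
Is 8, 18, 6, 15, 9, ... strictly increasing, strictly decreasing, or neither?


Differences: 10, -12, 9, -6
Difference at position 1 is +10 (> 0) but position 2 is -12 (< 0) — sequence both rises and falls
→ NOT monotonic

Not monotonic


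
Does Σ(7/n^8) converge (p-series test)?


p-series test: Σ c/n^p converges if p > 1, diverges if p ≤ 1 (constant c > 0 doesn't affect convergence).
p = 8
8 > 1 → CONVERGES

Converges (p = 8 > 1)


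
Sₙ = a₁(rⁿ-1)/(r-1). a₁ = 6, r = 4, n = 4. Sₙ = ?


Sₙ = 6×(4^4 - 1)/(4 - 1)
= 6×(256 - 1)/3
= 6×255/3
= 510

S_4 = 510


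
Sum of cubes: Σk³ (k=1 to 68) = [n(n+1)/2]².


n(n+1)/2 = 68×69/2 = 2346
Σk³ = 2346² = 5503716

Σk³ = 5503716


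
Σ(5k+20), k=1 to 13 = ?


Σ(5k+20) = 5·Σk + 20·n
= 5·91 + 20·13
= 455 + 260 = 715

Σ = 715


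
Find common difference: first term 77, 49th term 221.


d = (aₙ - a₁)/(n-1)
= (221 - 77)/(49-1)
= 144/48 = 3

d = 3


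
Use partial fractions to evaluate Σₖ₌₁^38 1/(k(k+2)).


1/(k(k+2)) = (1/2)·(1/k - 1/(k+2)) (partial fractions)
Telescoping: Σ = (1/2)·(1 + 1/2 - 1/39 - 1/40) = 2261/3120

Sum = 2261/3120


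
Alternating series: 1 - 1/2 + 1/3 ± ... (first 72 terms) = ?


S = 1 - 1/2 + 1/3 - 1/4 + 1/5 - 1/6 + 1/7 - 1/8 ± ...
= 0.6863
(Full series converges to +ln(2) ≈ +0.6931)

S_72 = 0.6863


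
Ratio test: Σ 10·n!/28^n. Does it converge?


aₙ = 10·n!/28^n
a_{n+1}/aₙ = (n+1)!/28^(n+1) × 28^n/n!  (constant 10 cancels)
= (n+1)/28
L = lim(n→∞) (n+1)/28 = ∞
L > 1 → series DIVERGES

Diverges (ratio test: L = ∞ > 1)


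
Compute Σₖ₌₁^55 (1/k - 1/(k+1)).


Telescoping: adjacent terms cancel.
= 1/1 - 1/56
= 1 - 1/56 = 55/56

Sum = 55/56


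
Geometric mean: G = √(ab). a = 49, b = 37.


GM = √(49×37) = √1813 = 42.5793

GM = 42.5793


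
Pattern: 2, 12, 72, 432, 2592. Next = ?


Pattern: geometric (r=6)
Terms: 2, 12, 72, 432, 2592
Next term = 15552

Next term = 15552


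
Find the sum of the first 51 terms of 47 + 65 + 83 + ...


aₙ = 47 + (51-1)×18 = 947
Sₙ = n(a₁+aₙ)/2 = 51×(47+947)/2
= 51×994/2 = 25347

S_51 = 25347


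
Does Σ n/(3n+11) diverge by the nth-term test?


lim(n→∞) n/(3n+11) = 1/3 = 1/3  (divide numerator and denominator by n)
lim aₙ = 1/3 ≠ 0 → series DIVERGES

Diverges (lim aₙ = 1/3 ≠ 0)


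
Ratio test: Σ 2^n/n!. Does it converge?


aₙ = 2^n/n!
a_{n+1}/aₙ = 2^(n+1)/(n+1)! × n!/2^n
= 2/(n+1)
L = lim(n→∞) 2/(n+1) = 0
L < 1 → series CONVERGES

Converges (ratio test: L = 0 < 1)


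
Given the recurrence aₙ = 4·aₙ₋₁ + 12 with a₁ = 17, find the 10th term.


Computing step by step:
a_1 = 17
a_2 = 80
a_3 = 332
a_4 = 1340
a_5 = 5372
a_6 = 21500
a_7 = 86012
a_8 = 344060
a_9 = 1376252
a_10 = 5505020


a_10 = 5505020


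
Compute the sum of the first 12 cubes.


n(n+1)/2 = 12×13/2 = 78
Σk³ = 78² = 6084

Σk³ = 6084


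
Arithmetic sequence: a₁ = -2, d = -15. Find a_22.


aₙ = a₁ + (n-1)d
= -2 + (22-1)×-15
= -2 - 315
= -317

a_22 = -317


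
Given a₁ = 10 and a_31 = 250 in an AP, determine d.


d = (aₙ - a₁)/(n-1)
= (250 - 10)/(31-1)
= 240/30 = 8

d = 8


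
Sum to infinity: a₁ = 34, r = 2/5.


S∞ = a₁/(1-r) = 34/(1 - 2/5)
= 34/(3/5)
= 170/3

S∞ = 170/3


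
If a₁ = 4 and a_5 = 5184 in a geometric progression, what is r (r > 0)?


r^(n-1) = aₙ/a₁
r^4 = 5184/4 = 1296
r = 1296^(1/4)
= ±6; taking r > 0 gives r = 6

r = 6


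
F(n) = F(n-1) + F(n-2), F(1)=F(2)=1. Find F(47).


Fibonacci sequence: 1, 1, 2, 3, 5, 8, 13, 21, 34, 55, 89, ...
F(47) = 2971215073

F(47) = 2971215073


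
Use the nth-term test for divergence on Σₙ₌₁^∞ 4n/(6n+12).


lim(n→∞) 4n/(6n+12) = 4/6 = 2/3  (divide numerator and denominator by n)
lim aₙ = 2/3 ≠ 0 → series DIVERGES

Diverges (lim aₙ = 2/3 ≠ 0)


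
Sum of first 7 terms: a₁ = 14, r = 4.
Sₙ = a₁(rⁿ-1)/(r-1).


Sₙ = 14×(4^7 - 1)/(4 - 1)
= 14×(16384 - 1)/3
= 14×16383/3
= 76454

S_7 = 76454


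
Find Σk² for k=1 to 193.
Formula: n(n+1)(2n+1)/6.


n = 193
n(n+1)(2n+1)/6 = 193×194×387/6
= 14490054/6 = 2415009

Σk² = 2415009


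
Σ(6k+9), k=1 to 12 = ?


Σ(6k+9) = 6·Σk + 9·n
= 6·78 + 9·12
= 468 + 108 = 576

Σ = 576


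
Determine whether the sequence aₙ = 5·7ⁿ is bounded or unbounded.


aₙ = 5·7ⁿ → as n→∞, aₙ→∞ (since base 7 > 1)
No finite upper bound exists
The sequence is UNBOUNDED

Unbounded (aₙ → ∞ as n → ∞)


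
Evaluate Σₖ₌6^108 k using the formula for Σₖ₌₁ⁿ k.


Σₖ₌6^108 k = Σₖ₌₁^108 k − Σₖ₌₁^5 k
= 108·109/2 − 5·6/2
= 5886 − 15 = 5871

Σk = 5871


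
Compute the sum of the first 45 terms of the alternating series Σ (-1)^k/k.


S = -1 + 1/2 - 1/3 + 1/4 - 1/5 + 1/6 - 1/7 + 1/8 ± ...
= -0.7041
(Full series converges to -ln(2) ≈ -0.6931)

S_45 = -0.7041


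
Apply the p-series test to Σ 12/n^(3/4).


p-series test: Σ c/n^p converges if p > 1, diverges if p ≤ 1 (constant c > 0 doesn't affect convergence).
p = 3/4
3/4 ≤ 1 → DIVERGES

Diverges (p = 3/4 ≤ 1)


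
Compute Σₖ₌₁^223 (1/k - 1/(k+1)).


Telescoping: adjacent terms cancel.
= 1/1 - 1/224
= 1 - 1/224 = 223/224

Sum = 223/224


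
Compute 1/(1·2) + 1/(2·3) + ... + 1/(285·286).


1/(k(k+1)) = 1/k - 1/(k+1) (partial fractions)
Telescoping: Σ = 1 - 1/286 = 285/286

Sum = 285/286


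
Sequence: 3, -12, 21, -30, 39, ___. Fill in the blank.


Pattern: alternating sign, magnitude arithmetic (d=9)
Terms: 3, -12, 21, -30, 39
Next term = -48

Next term = -48


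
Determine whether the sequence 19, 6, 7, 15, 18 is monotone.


Differences: -13, 1, 8, 3
Difference at position 2 is +1 (> 0) but position 1 is -13 (< 0) — sequence both rises and falls
→ NOT monotonic

Not monotonic


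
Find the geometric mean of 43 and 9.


GM = √(43×9) = √387 = 19.6723

GM = 19.6723


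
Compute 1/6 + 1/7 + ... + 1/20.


Σₖ₌6^20 1/k = 1/6 + 1/7 + 1/8 + ... + 1/20
= 101994671/77597520
≈ 1.3144

Sum = 101994671/77597520 ≈ 1.3144


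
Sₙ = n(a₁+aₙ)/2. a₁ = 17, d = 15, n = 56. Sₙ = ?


aₙ = 17 + (56-1)×15 = 842
Sₙ = n(a₁+aₙ)/2 = 56×(17+842)/2
= 56×859/2 = 24052

S_56 = 24052


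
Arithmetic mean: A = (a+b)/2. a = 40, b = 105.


AM = (40 + 105)/2 = 145/2 = 72.5

AM = 72.5


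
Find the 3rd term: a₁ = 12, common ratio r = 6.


aₙ = a₁·r^(n-1)
= 12×6^2
= 12×36
= 432

a_3 = 432


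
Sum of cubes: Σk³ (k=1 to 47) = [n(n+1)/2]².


n(n+1)/2 = 47×48/2 = 1128
Σk³ = 1128² = 1272384

Σk³ = 1272384


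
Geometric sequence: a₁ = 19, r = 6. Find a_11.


aₙ = a₁·r^(n-1)
= 19×6^10
= 19×60466176
= 1148857344

a_11 = 1148857344


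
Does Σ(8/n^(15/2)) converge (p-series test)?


p-series test: Σ c/n^p converges if p > 1, diverges if p ≤ 1 (constant c > 0 doesn't affect convergence).
p = 15/2
15/2 > 1 → CONVERGES

Converges (p = 15/2 > 1)


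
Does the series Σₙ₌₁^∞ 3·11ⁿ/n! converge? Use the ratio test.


aₙ = 3·11^n/n!
a_{n+1}/aₙ = 11^(n+1)/(n+1)! × n!/11^n  (constant 3 cancels)
= 11/(n+1)
L = lim(n→∞) 11/(n+1) = 0
L < 1 → series CONVERGES

Converges (ratio test: L = 0 < 1)


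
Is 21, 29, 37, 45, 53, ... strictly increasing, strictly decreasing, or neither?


Differences: 8, 8, 8, 8
All differences > 0 → strictly INCREASING

Monotonically increasing


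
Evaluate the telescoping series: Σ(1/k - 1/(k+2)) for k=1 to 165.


Telescoping with gap 2: two head and two tail terms survive.
= (1 + 1/2) - (1/166 + 1/167)
= 3/2 - 1/166 - 1/167 = 20625/13861

Sum = 20625/13861


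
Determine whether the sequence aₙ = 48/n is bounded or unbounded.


a₁ = 48, a₂ = 48/2, a₃ = 48/3, ...
0 < aₙ ≤ 48 for all n ≥ 1
Lower bound: 0, Upper bound: 48
The sequence IS bounded

Bounded (0 < aₙ ≤ 48)


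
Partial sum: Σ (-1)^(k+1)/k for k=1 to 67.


S = 1 - 1/2 + 1/3 - 1/4 + 1/5 - 1/6 + 1/7 - 1/8 ± ...
= 0.7006
(Full series converges to +ln(2) ≈ +0.6931)

S_67 = 0.7006


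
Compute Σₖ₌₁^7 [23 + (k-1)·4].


aₙ = 23 + (7-1)×4 = 47
Sₙ = n(a₁+aₙ)/2 = 7×(23+47)/2
= 7×70/2 = 245

S_7 = 245


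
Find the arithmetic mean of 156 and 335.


AM = (156 + 335)/2 = 491/2 = 245.5

AM = 245.5


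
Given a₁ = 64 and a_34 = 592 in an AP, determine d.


d = (aₙ - a₁)/(n-1)
= (592 - 64)/(34-1)
= 528/33 = 16

d = 16


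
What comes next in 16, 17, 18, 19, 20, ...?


Pattern: arithmetic (d=1)
Terms: 16, 17, 18, 19, 20
Next term = 21

Next term = 21


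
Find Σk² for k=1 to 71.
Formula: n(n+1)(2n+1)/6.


n = 71
n(n+1)(2n+1)/6 = 71×72×143/6
= 731016/6 = 121836

Σk² = 121836


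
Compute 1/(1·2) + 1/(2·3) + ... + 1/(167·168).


1/(k(k+1)) = 1/k - 1/(k+1) (partial fractions)
Telescoping: Σ = 1 - 1/168 = 167/168

Sum = 167/168


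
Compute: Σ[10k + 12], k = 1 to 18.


Σ(10k+12) = 10·Σk + 12·n
= 10·171 + 12·18
= 1710 + 216 = 1926

Σ = 1926


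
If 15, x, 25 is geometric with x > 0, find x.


GM = √(15×25) = √375 = 19.3649

GM = 19.3649


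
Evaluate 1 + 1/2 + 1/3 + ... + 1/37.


H_37 = 1/1 + 1/2 + 1/3 + ... + 1/37
= 2040798836801833/485721041551200
≈ 4.2016

H_37 = 2040798836801833/485721041551200 ≈ 4.2016


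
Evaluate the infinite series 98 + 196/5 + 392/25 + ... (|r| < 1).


S∞ = a₁/(1-r) = 98/(1 - 2/5)
= 98/(3/5)
= 490/3

S∞ = 490/3


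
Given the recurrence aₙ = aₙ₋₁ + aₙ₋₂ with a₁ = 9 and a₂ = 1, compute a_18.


Computing iteratively: 9, 1, 10, 11, 21, 32, 53, 85, 138, 223, 361, 584, ...
a_18 = 10480

a_18 = 10480


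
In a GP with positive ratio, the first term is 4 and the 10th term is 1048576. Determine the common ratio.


r^(n-1) = aₙ/a₁
r^9 = 1048576/4 = 262144
r = 262144^(1/9)
= 4

r = 4


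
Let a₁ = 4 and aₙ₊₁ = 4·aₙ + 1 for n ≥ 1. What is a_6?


Computing step by step:
a_1 = 4
a_2 = 17
a_3 = 69
a_4 = 277
a_5 = 1109
a_6 = 4437


a_6 = 4437


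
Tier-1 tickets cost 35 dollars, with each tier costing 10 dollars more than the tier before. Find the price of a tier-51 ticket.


aₙ = a₁ + (n-1)d
= 35 + (51-1)×10
= 35 + 500
= 535

a_51 = 535


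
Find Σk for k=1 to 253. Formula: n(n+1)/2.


n(n+1)/2 = 253×254/2 = 64262/2 = 32131

Σk = 32131


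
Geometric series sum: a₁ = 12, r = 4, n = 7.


Sₙ = 12×(4^7 - 1)/(4 - 1)
= 12×(16384 - 1)/3
= 12×16383/3
= 65532

S_7 = 65532


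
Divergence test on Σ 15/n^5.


lim(n→∞) 15/n^5 = 0
lim aₙ = 0 → nth-term test is INCONCLUSIVE
(Need other tests; this is actually a convergent p-series with p=5 > 1)

Inconclusive (lim aₙ = 0; need another test)


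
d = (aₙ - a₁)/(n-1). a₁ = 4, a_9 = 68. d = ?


d = (aₙ - a₁)/(n-1)
= (68 - 4)/(9-1)
= 64/8 = 8

d = 8


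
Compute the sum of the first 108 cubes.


n(n+1)/2 = 108×109/2 = 5886
Σk³ = 5886² = 34644996

Σk³ = 34644996


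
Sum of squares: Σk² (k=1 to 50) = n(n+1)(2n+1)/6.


n = 50
n(n+1)(2n+1)/6 = 50×51×101/6
= 257550/6 = 42925

Σk² = 42925


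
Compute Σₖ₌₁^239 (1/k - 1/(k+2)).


Telescoping with gap 2: two head and two tail terms survive.
= (1 + 1/2) - (1/240 + 1/241)
= 3/2 - 1/240 - 1/241 = 86279/57840

Sum = 86279/57840


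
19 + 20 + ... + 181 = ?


Σₖ₌19^181 k = Σₖ₌₁^181 k − Σₖ₌₁^18 k
= 181·182/2 − 18·19/2
= 16471 − 171 = 16300

Σk = 16300


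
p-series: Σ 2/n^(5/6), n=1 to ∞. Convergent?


p-series test: Σ c/n^p converges if p > 1, diverges if p ≤ 1 (constant c > 0 doesn't affect convergence).
p = 5/6
5/6 ≤ 1 → DIVERGES

Diverges (p = 5/6 ≤ 1)


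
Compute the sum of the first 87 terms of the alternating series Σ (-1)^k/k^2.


S = -1 + 1/4 - 1/9 + 1/16 - 1/25 + 1/36 - 1/49 + 1/64 ± ...
= -0.8225
(Full series converges to -π²/12 ≈ -0.8225)

S_87 = -0.8225


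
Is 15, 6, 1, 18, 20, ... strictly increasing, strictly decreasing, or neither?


Differences: -9, -5, 17, 2
Difference at position 3 is +17 (> 0) but position 1 is -9 (< 0) — sequence both rises and falls
→ NOT monotonic

Not monotonic


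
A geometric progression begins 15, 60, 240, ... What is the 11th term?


aₙ = a₁·r^(n-1)
= 15×4^10
= 15×1048576
= 15728640

a_11 = 15728640


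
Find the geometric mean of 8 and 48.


GM = √(8×48) = √384 = 19.5959

GM = 19.5959


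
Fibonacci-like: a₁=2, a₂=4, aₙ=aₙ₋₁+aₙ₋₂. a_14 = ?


Computing iteratively: 2, 4, 6, 10, 16, 26, 42, 68, 110, 178, 288, 466, ...
a_14 = 1220

a_14 = 1220


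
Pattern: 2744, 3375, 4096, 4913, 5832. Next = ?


Pattern: perfect cubes: n³
Terms: 2744, 3375, 4096, 4913, 5832
Next term = 6859

Next term = 6859


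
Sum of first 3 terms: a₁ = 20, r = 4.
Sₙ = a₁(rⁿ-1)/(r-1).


Sₙ = 20×(4^3 - 1)/(4 - 1)
= 20×(64 - 1)/3
= 20×63/3
= 420

S_3 = 420


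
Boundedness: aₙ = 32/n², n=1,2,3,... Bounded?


a₁ = 32, a₂ = 32/4, a₃ = 32/9, ...
0 < aₙ ≤ 32 for all n ≥ 1
The sequence IS bounded

Bounded (0 < aₙ ≤ 32)


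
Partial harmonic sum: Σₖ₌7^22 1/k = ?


Σₖ₌7^22 1/k = 1/7 + 1/8 + 1/9 + ... + 1/22
= 32094677/25865840
≈ 1.2408

Sum = 32094677/25865840 ≈ 1.2408


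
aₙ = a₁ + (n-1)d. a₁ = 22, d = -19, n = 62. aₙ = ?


aₙ = a₁ + (n-1)d
= 22 + (62-1)×-19
= 22 - 1159
= -1137

a_62 = -1137


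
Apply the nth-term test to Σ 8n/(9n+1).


lim(n→∞) 8n/(9n+1) = 8/9 = 8/9  (divide numerator and denominator by n)
lim aₙ = 8/9 ≠ 0 → series DIVERGES

Diverges (lim aₙ = 8/9 ≠ 0)


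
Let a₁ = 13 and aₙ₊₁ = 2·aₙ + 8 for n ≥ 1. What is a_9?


Computing step by step:
a_1 = 13
a_2 = 34
a_3 = 76
a_4 = 160
a_5 = 328
a_6 = 664
a_7 = 1336
a_8 = 2680
a_9 = 5368


a_9 = 5368


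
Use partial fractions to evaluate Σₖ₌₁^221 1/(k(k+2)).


1/(k(k+2)) = (1/2)·(1/k - 1/(k+2)) (partial fractions)
Telescoping: Σ = (1/2)·(1 + 1/2 - 1/222 - 1/223) = 36907/49506

Sum = 36907/49506


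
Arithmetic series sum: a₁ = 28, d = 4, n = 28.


aₙ = 28 + (28-1)×4 = 136
Sₙ = n(a₁+aₙ)/2 = 28×(28+136)/2
= 28×164/2 = 2296

S_28 = 2296


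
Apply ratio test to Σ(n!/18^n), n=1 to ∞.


aₙ = n!/18^n
a_{n+1}/aₙ = (n+1)!/18^(n+1) × 18^n/n!
= (n+1)/18
L = lim(n→∞) (n+1)/18 = ∞
L > 1 → series DIVERGES

Diverges (ratio test: L = ∞ > 1)


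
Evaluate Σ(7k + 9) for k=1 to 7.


Σ(7k+9) = 7·Σk + 9·n
= 7·28 + 9·7
= 196 + 63 = 259

Σ = 259


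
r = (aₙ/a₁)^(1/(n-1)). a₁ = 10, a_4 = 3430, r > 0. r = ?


r^(n-1) = aₙ/a₁
r^3 = 3430/10 = 343
r = 343^(1/3)
= 7

r = 7


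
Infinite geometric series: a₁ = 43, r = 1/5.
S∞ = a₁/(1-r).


S∞ = a₁/(1-r) = 43/(1 - 1/5)
= 43/(4/5)
= 215/4

S∞ = 215/4


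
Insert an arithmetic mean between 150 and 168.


AM = (150 + 168)/2 = 318/2 = 159

AM = 159


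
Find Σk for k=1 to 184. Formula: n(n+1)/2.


n(n+1)/2 = 184×185/2 = 34040/2 = 17020

Σk = 17020


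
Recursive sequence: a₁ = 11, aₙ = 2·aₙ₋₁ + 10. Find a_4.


Computing step by step:
a_1 = 11
a_2 = 32
a_3 = 74
a_4 = 158


a_4 = 158


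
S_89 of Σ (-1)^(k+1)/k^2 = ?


S = 1 - 1/4 + 1/9 - 1/16 + 1/25 - 1/36 + 1/49 - 1/64 ± ...
= 0.8225
(Full series converges to +π²/12 ≈ +0.8225)

S_89 = 0.8225


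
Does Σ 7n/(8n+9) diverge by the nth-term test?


lim(n→∞) 7n/(8n+9) = 7/8 = 7/8  (divide numerator and denominator by n)
lim aₙ = 7/8 ≠ 0 → series DIVERGES

Diverges (lim aₙ = 7/8 ≠ 0)


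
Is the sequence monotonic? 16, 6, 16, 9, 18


Differences: -10, 10, -7, 9
Difference at position 2 is +10 (> 0) but position 1 is -10 (< 0) — sequence both rises and falls
→ NOT monotonic

Not monotonic


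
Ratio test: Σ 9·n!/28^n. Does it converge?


aₙ = 9·n!/28^n
a_{n+1}/aₙ = (n+1)!/28^(n+1) × 28^n/n!  (constant 9 cancels)
= (n+1)/28
L = lim(n→∞) (n+1)/28 = ∞
L > 1 → series DIVERGES

Diverges (ratio test: L = ∞ > 1)


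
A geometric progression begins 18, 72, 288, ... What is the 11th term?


aₙ = a₁·r^(n-1)
= 18×4^10
= 18×1048576
= 18874368

a_11 = 18874368


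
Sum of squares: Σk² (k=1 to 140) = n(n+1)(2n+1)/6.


n = 140
n(n+1)(2n+1)/6 = 140×141×281/6
= 5546940/6 = 924490

Σk² = 924490


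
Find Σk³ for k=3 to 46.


Σₖ₌3^46 k³ = [46·47/2]² − [2·3/2]²
= 1168561 − 9 = 1168552

Σk³ = 1168552


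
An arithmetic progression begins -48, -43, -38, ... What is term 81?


aₙ = a₁ + (n-1)d
= -48 + (81-1)×5
= -48 + 400
= 352

a_81 = 352


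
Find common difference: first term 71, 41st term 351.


d = (aₙ - a₁)/(n-1)
= (351 - 71)/(41-1)
= 280/40 = 7

d = 7


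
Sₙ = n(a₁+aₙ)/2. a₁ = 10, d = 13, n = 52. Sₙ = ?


aₙ = 10 + (52-1)×13 = 673
Sₙ = n(a₁+aₙ)/2 = 52×(10+673)/2
= 52×683/2 = 17758

S_52 = 17758


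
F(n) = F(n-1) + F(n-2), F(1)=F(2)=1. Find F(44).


Fibonacci sequence: 1, 1, 2, 3, 5, 8, 13, 21, 34, 55, 89, ...
F(44) = 701408733

F(44) = 701408733


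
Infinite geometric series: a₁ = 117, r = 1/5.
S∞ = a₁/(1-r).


S∞ = a₁/(1-r) = 117/(1 - 1/5)
= 117/(4/5)
= 585/4

S∞ = 585/4


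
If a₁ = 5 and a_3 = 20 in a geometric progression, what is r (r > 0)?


r^(n-1) = aₙ/a₁
r^2 = 20/5 = 4
r = 4^(1/2)
= ±2; taking r > 0 gives r = 2

r = 2


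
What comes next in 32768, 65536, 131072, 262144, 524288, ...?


Pattern: powers of 2: 2ⁿ
Terms: 32768, 65536, 131072, 262144, 524288
Next term = 1048576

Next term = 1048576


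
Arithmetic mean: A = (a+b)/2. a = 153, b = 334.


AM = (153 + 334)/2 = 487/2 = 243.5

AM = 243.5


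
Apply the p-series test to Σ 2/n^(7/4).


p-series test: Σ c/n^p converges if p > 1, diverges if p ≤ 1 (constant c > 0 doesn't affect convergence).
p = 7/4
7/4 > 1 → CONVERGES

Converges (p = 7/4 > 1)


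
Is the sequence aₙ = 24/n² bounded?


a₁ = 24, a₂ = 24/4, a₃ = 24/9, ...
0 < aₙ ≤ 24 for all n ≥ 1
The sequence IS bounded

Bounded (0 < aₙ ≤ 24)


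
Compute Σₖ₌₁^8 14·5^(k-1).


Sₙ = 14×(5^8 - 1)/(5 - 1)
= 14×(390625 - 1)/4
= 14×390624/4
= 1367184

S_8 = 1367184


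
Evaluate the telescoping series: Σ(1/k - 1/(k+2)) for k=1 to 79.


Telescoping with gap 2: two head and two tail terms survive.
= (1 + 1/2) - (1/80 + 1/81)
= 3/2 - 1/80 - 1/81 = 9559/6480

Sum = 9559/6480


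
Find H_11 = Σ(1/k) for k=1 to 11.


H_11 = 1/1 + 1/2 + 1/3 + ... + 1/11
= 83711/27720
≈ 3.0199

H_11 = 83711/27720 ≈ 3.0199


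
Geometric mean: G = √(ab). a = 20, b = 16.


GM = √(20×16) = √320 = 17.8885

GM = 17.8885


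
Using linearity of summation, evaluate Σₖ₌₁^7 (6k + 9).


Σ(6k+9) = 6·Σk + 9·n
= 6·28 + 9·7
= 168 + 63 = 231

Σ = 231


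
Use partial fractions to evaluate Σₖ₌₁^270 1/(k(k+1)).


1/(k(k+1)) = 1/k - 1/(k+1) (partial fractions)
Telescoping: Σ = 1 - 1/271 = 270/271

Sum = 270/271


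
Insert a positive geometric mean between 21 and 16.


GM = √(21×16) = √336 = 18.3303

GM = 18.3303


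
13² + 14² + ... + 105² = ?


Σₖ₌13^105 k² = Σₖ₌₁^105 k² − Σₖ₌₁^12 k²
= 105·106·211/6 − 12·13·25/6
= 391405 − 650 = 390755

Σk² = 390755


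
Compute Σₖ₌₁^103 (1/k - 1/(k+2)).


Telescoping with gap 2: two head and two tail terms survive.
= (1 + 1/2) - (1/104 + 1/105)
= 3/2 - 1/104 - 1/105 = 16171/10920

Sum = 16171/10920


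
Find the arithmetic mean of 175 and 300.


AM = (175 + 300)/2 = 475/2 = 237.5

AM = 237.5


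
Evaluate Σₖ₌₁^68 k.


n(n+1)/2 = 68×69/2 = 4692/2 = 2346

Σk = 2346


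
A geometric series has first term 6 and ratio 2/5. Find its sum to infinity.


S∞ = a₁/(1-r) = 6/(1 - 2/5)
= 6/(3/5)
= 10

S∞ = 10


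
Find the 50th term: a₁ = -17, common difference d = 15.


aₙ = a₁ + (n-1)d
= -17 + (50-1)×15
= -17 + 735
= 718

a_50 = 718


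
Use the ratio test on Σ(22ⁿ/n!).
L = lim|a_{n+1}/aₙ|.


aₙ = 22^n/n!
a_{n+1}/aₙ = 22^(n+1)/(n+1)! × n!/22^n
= 22/(n+1)
L = lim(n→∞) 22/(n+1) = 0
L < 1 → series CONVERGES

Converges (ratio test: L = 0 < 1)


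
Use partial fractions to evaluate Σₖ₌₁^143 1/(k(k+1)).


1/(k(k+1)) = 1/k - 1/(k+1) (partial fractions)
Telescoping: Σ = 1 - 1/144 = 143/144

Sum = 143/144


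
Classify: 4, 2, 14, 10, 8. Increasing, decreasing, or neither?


Differences: -2, 12, -4, -2
Difference at position 2 is +12 (> 0) but position 1 is -2 (< 0) — sequence both rises and falls
→ NOT monotonic

Not monotonic


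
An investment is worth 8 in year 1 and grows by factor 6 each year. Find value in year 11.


aₙ = a₁·r^(n-1)
= 8×6^10
= 8×60466176
= 483729408

a_11 = 483729408


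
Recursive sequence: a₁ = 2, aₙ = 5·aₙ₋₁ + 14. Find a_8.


Computing step by step:
a_1 = 2
a_2 = 24
a_3 = 134
a_4 = 684
a_5 = 3434
a_6 = 17184
a_7 = 85934
a_8 = 429684


a_8 = 429684


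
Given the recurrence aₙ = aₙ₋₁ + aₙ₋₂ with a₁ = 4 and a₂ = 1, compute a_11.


Computing iteratively: 4, 1, 5, 6, 11, 17, 28, 45, 73, 118, 191
a_11 = 191

a_11 = 191


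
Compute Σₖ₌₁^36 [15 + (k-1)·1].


aₙ = 15 + (36-1)×1 = 50
Sₙ = n(a₁+aₙ)/2 = 36×(15+50)/2
= 36×65/2 = 1170

S_36 = 1170


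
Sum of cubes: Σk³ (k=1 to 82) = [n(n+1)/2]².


n(n+1)/2 = 82×83/2 = 3403
Σk³ = 3403² = 11580409

Σk³ = 11580409


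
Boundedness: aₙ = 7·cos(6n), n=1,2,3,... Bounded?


For all n, -1 ≤ cos(6n) ≤ 1, so -7 ≤ 7·cos(6n) ≤ 7
Lower bound: -7, Upper bound: 7
The sequence IS bounded

Bounded (-7 ≤ aₙ ≤ 7)


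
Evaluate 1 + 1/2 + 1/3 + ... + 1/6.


H_6 = 1/1 + 1/2 + 1/3 + 1/4 + 1/5 + 1/6
= 49/20
≈ 2.45

H_6 = 49/20 ≈ 2.45


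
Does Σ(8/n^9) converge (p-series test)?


p-series test: Σ c/n^p converges if p > 1, diverges if p ≤ 1 (constant c > 0 doesn't affect convergence).
p = 9
9 > 1 → CONVERGES

Converges (p = 9 > 1)


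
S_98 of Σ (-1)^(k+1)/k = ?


S = 1 - 1/2 + 1/3 - 1/4 + 1/5 - 1/6 + 1/7 - 1/8 ± ...
= 0.6881
(Full series converges to +ln(2) ≈ +0.6931)

S_98 = 0.6881


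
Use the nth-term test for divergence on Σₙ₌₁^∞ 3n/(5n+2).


lim(n→∞) 3n/(5n+2) = 3/5 = 3/5  (divide numerator and denominator by n)
lim aₙ = 3/5 ≠ 0 → series DIVERGES

Diverges (lim aₙ = 3/5 ≠ 0)


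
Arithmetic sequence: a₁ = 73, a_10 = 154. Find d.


d = (aₙ - a₁)/(n-1)
= (154 - 73)/(10-1)
= 81/9 = 9

d = 9


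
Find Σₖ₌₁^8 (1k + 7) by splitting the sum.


Σ(1k+7) = 1·Σk + 7·n
= 1·36 + 7·8
= 36 + 56 = 92

Σ = 92


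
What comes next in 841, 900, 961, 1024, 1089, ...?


Pattern: perfect squares: n²
Terms: 841, 900, 961, 1024, 1089
Next term = 1156

Next term = 1156


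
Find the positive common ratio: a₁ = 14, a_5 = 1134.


r^(n-1) = aₙ/a₁
r^4 = 1134/14 = 81
r = 81^(1/4)
= ±3; taking r > 0 gives r = 3

r = 3


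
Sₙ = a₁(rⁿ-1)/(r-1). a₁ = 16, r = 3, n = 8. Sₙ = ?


Sₙ = 16×(3^8 - 1)/(3 - 1)
= 16×(6561 - 1)/2
= 16×6560/2
= 52480

S_8 = 52480


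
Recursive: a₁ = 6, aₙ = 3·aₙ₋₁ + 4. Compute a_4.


Computing step by step:
a_1 = 6
a_2 = 22
a_3 = 70
a_4 = 214


a_4 = 214


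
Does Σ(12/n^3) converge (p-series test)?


p-series test: Σ c/n^p converges if p > 1, diverges if p ≤ 1 (constant c > 0 doesn't affect convergence).
p = 3
3 > 1 → CONVERGES

Converges (p = 3 > 1)


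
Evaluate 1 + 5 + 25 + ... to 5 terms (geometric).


Sₙ = 1×(5^5 - 1)/(5 - 1)
= 1×(3125 - 1)/4
= 1×3124/4
= 781

S_5 = 781


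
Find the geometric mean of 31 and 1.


GM = √(31×1) = √31 = 5.5678

GM = 5.5678


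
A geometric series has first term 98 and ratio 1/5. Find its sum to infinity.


S∞ = a₁/(1-r) = 98/(1 - 1/5)
= 98/(4/5)
= 245/2

S∞ = 245/2


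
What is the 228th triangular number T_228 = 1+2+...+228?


n(n+1)/2 = 228×229/2 = 52212/2 = 26106

Σk = 26106


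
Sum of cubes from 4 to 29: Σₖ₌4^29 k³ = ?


Σₖ₌4^29 k³ = [29·30/2]² − [3·4/2]²
= 189225 − 36 = 189189

Σk³ = 189189


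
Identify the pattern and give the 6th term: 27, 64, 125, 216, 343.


Pattern: perfect cubes: n³
Terms: 27, 64, 125, 216, 343
Next term = 512

Next term = 512


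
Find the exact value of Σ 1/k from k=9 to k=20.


Σₖ₌9^20 1/k = 1/9 + 1/10 + 1/11 + ... + 1/20
= 68276701/77597520
≈ 0.8799

Sum = 68276701/77597520 ≈ 0.8799


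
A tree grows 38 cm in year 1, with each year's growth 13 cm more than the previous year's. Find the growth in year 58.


aₙ = a₁ + (n-1)d
= 38 + (58-1)×13
= 38 + 741
= 779

a_58 = 779


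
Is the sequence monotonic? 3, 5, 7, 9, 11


Differences: 2, 2, 2, 2
All differences > 0 → strictly INCREASING

Monotonically increasing


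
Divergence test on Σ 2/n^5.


lim(n→∞) 2/n^5 = 0
lim aₙ = 0 → nth-term test is INCONCLUSIVE
(Need other tests; this is actually a convergent p-series with p=5 > 1)

Inconclusive (lim aₙ = 0; need another test)


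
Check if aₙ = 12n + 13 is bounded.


aₙ = 12n + 13 → as n→∞, aₙ→∞
No finite upper bound exists
The sequence is UNBOUNDED

Unbounded (aₙ → ∞ as n → ∞)


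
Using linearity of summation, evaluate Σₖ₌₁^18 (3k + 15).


Σ(3k+15) = 3·Σk + 15·n
= 3·171 + 15·18
= 513 + 270 = 783

Σ = 783


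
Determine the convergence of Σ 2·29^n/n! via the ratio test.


aₙ = 2·29^n/n!
a_{n+1}/aₙ = 29^(n+1)/(n+1)! × n!/29^n  (constant 2 cancels)
= 29/(n+1)
L = lim(n→∞) 29/(n+1) = 0
L < 1 → series CONVERGES

Converges (ratio test: L = 0 < 1)


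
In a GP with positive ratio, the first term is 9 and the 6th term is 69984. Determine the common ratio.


r^(n-1) = aₙ/a₁
r^5 = 69984/9 = 7776
r = 7776^(1/5)
= 6

r = 6


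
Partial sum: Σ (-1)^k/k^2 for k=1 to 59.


S = -1 + 1/4 - 1/9 + 1/16 - 1/25 + 1/36 - 1/49 + 1/64 ± ...
= -0.8226
(Full series converges to -π²/12 ≈ -0.8225)

S_59 = -0.8226


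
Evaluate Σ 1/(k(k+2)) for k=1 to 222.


1/(k(k+2)) = (1/2)·(1/k - 1/(k+2)) (partial fractions)
Telescoping: Σ = (1/2)·(1 + 1/2 - 1/223 - 1/224) = 74481/99904

Sum = 74481/99904


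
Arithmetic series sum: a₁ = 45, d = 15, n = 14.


aₙ = 45 + (14-1)×15 = 240
Sₙ = n(a₁+aₙ)/2 = 14×(45+240)/2
= 14×285/2 = 1995

S_14 = 1995


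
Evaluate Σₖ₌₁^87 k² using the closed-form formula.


n = 87
n(n+1)(2n+1)/6 = 87×88×175/6
= 1339800/6 = 223300

Σk² = 223300


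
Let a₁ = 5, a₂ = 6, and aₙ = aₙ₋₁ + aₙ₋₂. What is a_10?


Computing iteratively: 5, 6, 11, 17, 28, 45, 73, 118, 191, 309
a_10 = 309

a_10 = 309


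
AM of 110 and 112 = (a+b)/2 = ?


AM = (110 + 112)/2 = 222/2 = 111

AM = 111


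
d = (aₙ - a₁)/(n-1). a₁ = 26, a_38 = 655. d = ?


d = (aₙ - a₁)/(n-1)
= (655 - 26)/(38-1)
= 629/37 = 17

d = 17


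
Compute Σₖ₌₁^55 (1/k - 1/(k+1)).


Telescoping: adjacent terms cancel.
= 1/1 - 1/56
= 1 - 1/56 = 55/56

Sum = 55/56


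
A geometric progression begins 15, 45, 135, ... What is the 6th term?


aₙ = a₁·r^(n-1)
= 15×3^5
= 15×243
= 3645

a_6 = 3645


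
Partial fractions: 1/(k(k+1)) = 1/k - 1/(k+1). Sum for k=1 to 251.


1/(k(k+1)) = 1/k - 1/(k+1) (partial fractions)
Telescoping: Σ = 1 - 1/252 = 251/252

Sum = 251/252


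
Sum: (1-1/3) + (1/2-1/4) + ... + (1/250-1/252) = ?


Telescoping with gap 2: two head and two tail terms survive.
= (1 + 1/2) - (1/251 + 1/252)
= 3/2 - 1/251 - 1/252 = 94375/63252

Sum = 94375/63252


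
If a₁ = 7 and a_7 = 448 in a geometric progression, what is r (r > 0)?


r^(n-1) = aₙ/a₁
r^6 = 448/7 = 64
r = 64^(1/6)
= ±2; taking r > 0 gives r = 2

r = 2


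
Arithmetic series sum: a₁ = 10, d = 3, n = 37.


aₙ = 10 + (37-1)×3 = 118
Sₙ = n(a₁+aₙ)/2 = 37×(10+118)/2
= 37×128/2 = 2368

S_37 = 2368
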